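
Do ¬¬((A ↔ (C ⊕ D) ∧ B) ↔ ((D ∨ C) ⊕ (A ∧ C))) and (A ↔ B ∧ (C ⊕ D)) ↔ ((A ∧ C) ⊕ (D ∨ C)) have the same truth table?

A  B  C  D  |  φ  ψ
0  0  0  0  |  0  0
0  0  0  1  |  1  1
0  0  1  0  |  1  1
0  0  1  1  |  1  1
0  1  0  0  |  0  0
0  1  0  1  |  0  0
0  1  1  0  |  0  0
0  1  1  1  |  1  1
1  0  0  0  |  1  1
1  0  0  1  |  0  0
1  0  1  0  |  1  1
1  0  1  1  |  1  1
1  1  0  0  |  1  1
1  1  0  1  |  1  1
1  1  1  0  |  0  0
1  1  1  1  |  1  1
The columns for φ and ψ agree on every row, so they are logically equivalent.

equivalent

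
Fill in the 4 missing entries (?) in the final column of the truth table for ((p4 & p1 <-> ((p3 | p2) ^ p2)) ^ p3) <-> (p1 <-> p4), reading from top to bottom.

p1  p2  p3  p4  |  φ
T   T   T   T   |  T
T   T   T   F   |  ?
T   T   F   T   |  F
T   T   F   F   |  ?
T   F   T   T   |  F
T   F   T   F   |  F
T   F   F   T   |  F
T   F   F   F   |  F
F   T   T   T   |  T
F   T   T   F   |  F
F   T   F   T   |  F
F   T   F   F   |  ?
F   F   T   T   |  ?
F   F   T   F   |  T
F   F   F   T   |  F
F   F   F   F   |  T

T, F, T, F

Row p1=T, p2=T, p3=T, p4=F: ((p4 & p1 <-> ((p3 | p2) ^ p2)) ^ p3) = F, (p1 <-> p4) = F, so the formula = T.
Row p1=T, p2=T, p3=F, p4=F: ((p4 & p1 <-> ((p3 | p2) ^ p2)) ^ p3) = T, (p1 <-> p4) = F, so the formula = F.
Row p1=F, p2=T, p3=F, p4=F: ((p4 & p1 <-> ((p3 | p2) ^ p2)) ^ p3) = T, (p1 <-> p4) = T, so the formula = T.
Row p1=F, p2=F, p3=T, p4=T: ((p4 & p1 <-> ((p3 | p2) ^ p2)) ^ p3) = T, (p1 <-> p4) = F, so the formula = F.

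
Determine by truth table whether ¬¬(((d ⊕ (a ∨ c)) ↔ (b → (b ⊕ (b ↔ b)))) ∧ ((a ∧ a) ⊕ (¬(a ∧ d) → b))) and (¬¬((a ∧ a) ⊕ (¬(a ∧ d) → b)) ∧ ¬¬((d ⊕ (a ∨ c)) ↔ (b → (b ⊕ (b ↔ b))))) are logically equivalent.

a | b | c | d | φ | ψ
- | - | - | - | - | -
1 | 1 | 1 | 1 | 0 | 0
1 | 1 | 1 | 0 | 0 | 0
1 | 1 | 0 | 1 | 0 | 0
1 | 1 | 0 | 0 | 0 | 0
1 | 0 | 1 | 1 | 0 | 0
1 | 0 | 1 | 0 | 1 | 1
1 | 0 | 0 | 1 | 0 | 0
1 | 0 | 0 | 0 | 1 | 1
0 | 1 | 1 | 1 | 1 | 1
0 | 1 | 1 | 0 | 0 | 0
0 | 1 | 0 | 1 | 0 | 0
0 | 1 | 0 | 0 | 1 | 1
0 | 0 | 1 | 1 | 0 | 0
0 | 0 | 1 | 0 | 0 | 0
0 | 0 | 0 | 1 | 0 | 0
0 | 0 | 0 | 0 | 0 | 0
The columns for φ and ψ agree on every row, so they are logically equivalent.

equivalent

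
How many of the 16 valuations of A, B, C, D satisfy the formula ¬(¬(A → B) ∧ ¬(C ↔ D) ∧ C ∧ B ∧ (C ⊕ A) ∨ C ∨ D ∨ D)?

A | B | C | D | (A → B) | ¬(A → B) | (C ↔ D) | ¬(C ↔ D) | (¬(C ↔ D) ∧ C) | (C ⊕ A) | (C ∨ D) | ((C ∨ D) ∨ D) | φ
- | - | - | - | ------- | -------- | ------- | -------- | -------------- | ------- | ------- | ------------- | -
T | T | T | T |    T    |    F     |    T    |    F     |       F        |    F    |    T    |       T       | F
T | T | T | F |    T    |    F     |    F    |    T     |       T        |    F    |    T    |       T       | F
T | T | F | T |    T    |    F     |    F    |    T     |       F        |    T    |    T    |       T       | F
T | T | F | F |    T    |    F     |    T    |    F     |       F        |    T    |    F    |       F       | T
T | F | T | T |    F    |    T     |    T    |    F     |       F        |    F    |    T    |       T       | F
T | F | T | F |    F    |    T     |    F    |    T     |       T        |    F    |    T    |       T       | F
T | F | F | T |    F    |    T     |    F    |    T     |       F        |    T    |    T    |       T       | F
T | F | F | F |    F    |    T     |    T    |    F     |       F        |    T    |    F    |       F       | T
F | T | T | T |    T    |    F     |    T    |    F     |       F        |    T    |    T    |       T       | F
F | T | T | F |    T    |    F     |    F    |    T     |       T        |    T    |    T    |       T       | F
F | T | F | T |    T    |    F     |    F    |    T     |       F        |    F    |    T    |       T       | F
F | T | F | F |    T    |    F     |    T    |    F     |       F        |    F    |    F    |       F       | T
F | F | T | T |    T    |    F     |    T    |    F     |       F        |    T    |    T    |       T       | F
F | F | T | F |    T    |    F     |    F    |    T     |       T        |    T    |    T    |       T       | F
F | F | F | T |    T    |    F     |    F    |    T     |       F        |    F    |    T    |       T       | F
F | F | F | F |    T    |    F     |    T    |    F     |       F        |    F    |    F    |       F       | T
The formula is true on 4 of the 16 rows.

4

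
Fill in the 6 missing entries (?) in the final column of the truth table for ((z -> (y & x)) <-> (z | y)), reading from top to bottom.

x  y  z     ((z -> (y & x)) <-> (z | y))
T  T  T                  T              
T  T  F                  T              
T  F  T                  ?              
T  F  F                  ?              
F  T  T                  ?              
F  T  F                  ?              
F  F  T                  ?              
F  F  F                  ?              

F, F, F, T, F, F

Row x=T, y=F, z=T: (z -> (y & x)) = F, (z | y) = T, so ((z -> (y & x)) <-> (z | y)) = F.
Row x=T, y=F, z=F: (z -> (y & x)) = T, (z | y) = F, so ((z -> (y & x)) <-> (z | y)) = F.
Row x=F, y=T, z=T: (z -> (y & x)) = F, (z | y) = T, so ((z -> (y & x)) <-> (z | y)) = F.
Row x=F, y=T, z=F: (z -> (y & x)) = T, (z | y) = T, so ((z -> (y & x)) <-> (z | y)) = T.
Row x=F, y=F, z=T: (z -> (y & x)) = F, (z | y) = T, so ((z -> (y & x)) <-> (z | y)) = F.
Row x=F, y=F, z=F: (z -> (y & x)) = T, (z | y) = F, so ((z -> (y & x)) <-> (z | y)) = F.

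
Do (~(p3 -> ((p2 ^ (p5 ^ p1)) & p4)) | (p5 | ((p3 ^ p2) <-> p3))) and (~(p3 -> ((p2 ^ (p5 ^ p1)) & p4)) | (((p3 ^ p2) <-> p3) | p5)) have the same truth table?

p1  p2  p3  p4  p5  |  φ  ψ
1   1   1   1   1   |  1  1
1   1   1   1   0   |  1  1
1   1   1   0   1   |  1  1
1   1   1   0   0   |  1  1
1   1   0   1   1   |  1  1
1   1   0   1   0   |  0  0
1   1   0   0   1   |  1  1
1   1   0   0   0   |  0  0
1   0   1   1   1   |  1  1
1   0   1   1   0   |  1  1
1   0   1   0   1   |  1  1
1   0   1   0   0   |  1  1
1   0   0   1   1   |  1  1
1   0   0   1   0   |  1  1
1   0   0   0   1   |  1  1
1   0   0   0   0   |  1  1
0   1   1   1   1   |  1  1
0   1   1   1   0   |  0  0
0   1   1   0   1   |  1  1
0   1   1   0   0   |  1  1
0   1   0   1   1   |  1  1
0   1   0   1   0   |  0  0
0   1   0   0   1   |  1  1
0   1   0   0   0   |  0  0
0   0   1   1   1   |  1  1
0   0   1   1   0   |  1  1
0   0   1   0   1   |  1  1
0   0   1   0   0   |  1  1
0   0   0   1   1   |  1  1
0   0   0   1   0   |  1  1
0   0   0   0   1   |  1  1
0   0   0   0   0   |  1  1
The columns for φ and ψ agree on every row, so they are logically equivalent.

equivalent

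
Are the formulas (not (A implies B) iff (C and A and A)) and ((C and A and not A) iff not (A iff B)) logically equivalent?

not equivalent

A | B | C | φ | ψ
- | - | - | - | -
T | T | T | F | T
T | T | F | T | T
T | F | T | T | F
T | F | F | F | F
F | T | T | T | F
F | T | F | T | F
F | F | T | T | T
F | F | F | T | T
The columns differ at A=T, B=T, C=T (φ=F, ψ=T), so they are not equivalent.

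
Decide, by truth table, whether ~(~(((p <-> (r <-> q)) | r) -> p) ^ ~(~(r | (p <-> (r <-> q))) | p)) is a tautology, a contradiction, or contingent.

tautology

p  q  r     (r <-> q)  (p <-> (r <-> q))  ((p <-> (r <-> q)) | r)  (r | (p <-> (r <-> q)))  ~(r | (p <-> (r <-> q)))  φ
F  F  F         T              F                     F                        F                        T              T
F  F  T         F              T                     T                        T                        F              T
F  T  F         F              T                     T                        T                        F              T
F  T  T         T              F                     T                        T                        F              T
T  F  F         T              T                     T                        T                        F              T
T  F  T         F              F                     T                        T                        F              T
T  T  F         F              F                     F                        F                        T              T
T  T  T         T              T                     T                        T                        F              T
Every row is T, so the formula is a tautology.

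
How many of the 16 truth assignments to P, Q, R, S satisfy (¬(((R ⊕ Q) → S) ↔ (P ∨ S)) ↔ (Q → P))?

  P   |   Q   |   R   |   S   |   φ  
----- | ----- | ----- | ----- | -----
 True |  True |  True |  True | False
 True |  True |  True | False | False
 True |  True | False |  True | False
 True |  True | False | False |  True
 True | False |  True |  True | False
 True | False |  True | False |  True
 True | False | False |  True | False
 True | False | False | False | False
False |  True |  True |  True |  True
False |  True |  True | False | False
False |  True | False |  True |  True
False |  True | False | False |  True
False | False |  True |  True | False
False | False |  True | False | False
False | False | False |  True | False
False | False | False | False |  True
The formula is true on 6 of the 16 rows.

6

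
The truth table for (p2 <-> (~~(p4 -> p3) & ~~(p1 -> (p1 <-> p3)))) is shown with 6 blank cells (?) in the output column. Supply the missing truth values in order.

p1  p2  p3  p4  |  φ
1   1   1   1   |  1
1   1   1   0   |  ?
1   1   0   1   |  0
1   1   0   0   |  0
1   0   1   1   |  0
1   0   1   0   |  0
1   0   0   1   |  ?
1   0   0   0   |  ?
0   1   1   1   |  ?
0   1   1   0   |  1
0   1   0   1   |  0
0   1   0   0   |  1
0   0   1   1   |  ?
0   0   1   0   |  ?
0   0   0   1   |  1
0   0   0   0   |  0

Row p1=1, p2=1, p3=1, p4=0: (~~(p4 -> p3) & ~~(p1 -> (p1 <-> p3))) = 1, so the formula = 1.
Row p1=1, p2=0, p3=0, p4=1: (~~(p4 -> p3) & ~~(p1 -> (p1 <-> p3))) = 0, so the formula = 1.
Row p1=1, p2=0, p3=0, p4=0: (~~(p4 -> p3) & ~~(p1 -> (p1 <-> p3))) = 0, so the formula = 1.
Row p1=0, p2=1, p3=1, p4=1: (~~(p4 -> p3) & ~~(p1 -> (p1 <-> p3))) = 1, so the formula = 1.
Row p1=0, p2=0, p3=1, p4=1: (~~(p4 -> p3) & ~~(p1 -> (p1 <-> p3))) = 1, so the formula = 0.
Row p1=0, p2=0, p3=1, p4=0: (~~(p4 -> p3) & ~~(p1 -> (p1 <-> p3))) = 1, so the formula = 0.

1, 1, 1, 1, 0, 0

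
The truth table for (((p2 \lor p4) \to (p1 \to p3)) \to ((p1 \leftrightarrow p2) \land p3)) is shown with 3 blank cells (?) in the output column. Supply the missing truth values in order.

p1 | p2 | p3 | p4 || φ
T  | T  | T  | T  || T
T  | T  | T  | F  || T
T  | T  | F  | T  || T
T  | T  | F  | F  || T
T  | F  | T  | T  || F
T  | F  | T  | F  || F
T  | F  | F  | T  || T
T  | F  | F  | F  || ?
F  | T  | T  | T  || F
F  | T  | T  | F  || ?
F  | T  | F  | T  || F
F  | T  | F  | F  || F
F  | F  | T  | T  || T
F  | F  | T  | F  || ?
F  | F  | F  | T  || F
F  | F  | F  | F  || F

F, F, T

Row p1=T, p2=F, p3=F, p4=F: ((p2 \lor p4) \to (p1 \to p3)) = T, ((p1 \leftrightarrow p2) \land p3) = F, so the formula = F.
Row p1=F, p2=T, p3=T, p4=F: ((p2 \lor p4) \to (p1 \to p3)) = T, ((p1 \leftrightarrow p2) \land p3) = F, so the formula = F.
Row p1=F, p2=F, p3=T, p4=F: ((p2 \lor p4) \to (p1 \to p3)) = T, ((p1 \leftrightarrow p2) \land p3) = T, so the formula = T.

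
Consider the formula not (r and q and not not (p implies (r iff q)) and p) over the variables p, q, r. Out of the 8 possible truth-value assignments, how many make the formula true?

  p   |   q   |   r   ||   φ  
False | False | False ||  True
False | False |  True ||  True
False |  True | False ||  True
False |  True |  True ||  True
 True | False | False ||  True
 True | False |  True ||  True
 True |  True | False ||  True
 True |  True |  True || False
The formula is true on 7 of the 8 rows.

7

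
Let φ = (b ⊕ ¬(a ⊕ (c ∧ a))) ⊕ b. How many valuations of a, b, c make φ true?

a | b | c || ((b ⊕ ¬(a ⊕ (c ∧ a))) ⊕ b)
1 | 1 | 1 ||             1             
1 | 1 | 0 ||             0             
1 | 0 | 1 ||             1             
1 | 0 | 0 ||             0             
0 | 1 | 1 ||             1             
0 | 1 | 0 ||             1             
0 | 0 | 1 ||             1             
0 | 0 | 0 ||             1             
The formula is true on 6 of the 8 rows.

6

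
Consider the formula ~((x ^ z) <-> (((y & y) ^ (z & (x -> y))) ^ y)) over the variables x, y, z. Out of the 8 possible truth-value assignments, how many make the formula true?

x | y | z | φ
- | - | - | -
F | F | F | F
F | F | T | F
F | T | F | F
F | T | T | F
T | F | F | T
T | F | T | F
T | T | F | T
T | T | T | T
The formula is true on 3 of the 8 rows.

3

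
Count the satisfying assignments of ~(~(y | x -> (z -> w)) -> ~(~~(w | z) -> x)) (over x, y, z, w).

2

x | y | z | w || φ
F | F | F | F || F
F | F | F | T || F
F | F | T | F || F
F | F | T | T || F
F | T | F | F || F
F | T | F | T || F
F | T | T | F || F
F | T | T | T || F
T | F | F | F || F
T | F | F | T || F
T | F | T | F || T
T | F | T | T || F
T | T | F | F || F
T | T | F | T || F
T | T | T | F || T
T | T | T | T || F
The formula is true on 2 of the 16 rows.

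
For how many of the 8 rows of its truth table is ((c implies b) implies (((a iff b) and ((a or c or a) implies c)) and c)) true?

a | b | c || (c implies b) | (a iff b) | (a or c or a) | ((a or c or a) implies c) | φ
1 | 1 | 1 ||       1       |     1     |       1       |             1             | 1
1 | 1 | 0 ||       1       |     1     |       1       |             0             | 0
1 | 0 | 1 ||       0       |     0     |       1       |             1             | 1
1 | 0 | 0 ||       1       |     0     |       1       |             0             | 0
0 | 1 | 1 ||       1       |     0     |       1       |             1             | 0
0 | 1 | 0 ||       1       |     0     |       0       |             1             | 0
0 | 0 | 1 ||       0       |     1     |       1       |             1             | 1
0 | 0 | 0 ||       1       |     1     |       0       |             1             | 0
The formula is true on 3 of the 8 rows.

3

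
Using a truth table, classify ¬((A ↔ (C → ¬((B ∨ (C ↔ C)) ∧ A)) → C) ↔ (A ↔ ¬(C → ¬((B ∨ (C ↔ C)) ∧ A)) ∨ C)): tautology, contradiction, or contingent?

  A   |   B   |   C   | (C ↔ C) | (B ∨ (C ↔ C)) | ((B ∨ (C ↔ C)) ∧ A) | ¬((B ∨ (C ↔ C)) ∧ A) | (C → ¬((B ∨ (C ↔ C)) ∧ A)) | ¬(C → ¬((B ∨ (C ↔ C)) ∧ A)) |   φ  
----- | ----- | ----- | ------- | ------------- | ------------------- | -------------------- | -------------------------- | --------------------------- | -----
False | False | False |   True  |      True     |        False        |         True         |            True            |            False            | False
False | False |  True |   True  |      True     |        False        |         True         |            True            |            False            | False
False |  True | False |   True  |      True     |        False        |         True         |            True            |            False            | False
False |  True |  True |   True  |      True     |        False        |         True         |            True            |            False            | False
 True | False | False |   True  |      True     |         True        |        False         |            True            |            False            | False
 True | False |  True |   True  |      True     |         True        |        False         |           False            |             True            | False
 True |  True | False |   True  |      True     |         True        |        False         |            True            |            False            | False
 True |  True |  True |   True  |      True     |         True        |        False         |           False            |             True            | False
Every row is False, so the formula is a contradiction.

contradiction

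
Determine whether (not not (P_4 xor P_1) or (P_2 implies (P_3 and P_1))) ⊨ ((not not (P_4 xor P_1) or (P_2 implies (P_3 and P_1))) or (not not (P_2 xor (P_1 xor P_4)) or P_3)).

yes

P_1 | P_2 | P_3 | P_4 || φ | ψ
 0  |  0  |  0  |  0  || 1 | 1
 0  |  0  |  0  |  1  || 1 | 1
 0  |  0  |  1  |  0  || 1 | 1
 0  |  0  |  1  |  1  || 1 | 1
 0  |  1  |  0  |  0  || 0 | 1
 0  |  1  |  0  |  1  || 1 | 1
 0  |  1  |  1  |  0  || 0 | 1
 0  |  1  |  1  |  1  || 1 | 1
 1  |  0  |  0  |  0  || 1 | 1
 1  |  0  |  0  |  1  || 1 | 1
 1  |  0  |  1  |  0  || 1 | 1
 1  |  0  |  1  |  1  || 1 | 1
 1  |  1  |  0  |  0  || 1 | 1
 1  |  1  |  0  |  1  || 0 | 1
 1  |  1  |  1  |  0  || 1 | 1
 1  |  1  |  1  |  1  || 1 | 1
In every row where φ is true, ψ is also true, so φ ⊨ ψ.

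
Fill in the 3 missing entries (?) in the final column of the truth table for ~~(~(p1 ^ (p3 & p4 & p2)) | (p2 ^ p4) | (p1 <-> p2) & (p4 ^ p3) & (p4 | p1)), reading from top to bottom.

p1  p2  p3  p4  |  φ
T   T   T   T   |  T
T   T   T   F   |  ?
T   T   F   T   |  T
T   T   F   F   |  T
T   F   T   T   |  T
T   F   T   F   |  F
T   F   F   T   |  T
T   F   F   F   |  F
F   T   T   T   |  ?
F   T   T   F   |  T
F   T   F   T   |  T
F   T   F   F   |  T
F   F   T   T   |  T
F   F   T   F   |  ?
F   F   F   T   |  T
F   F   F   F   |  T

T, F, T

Row p1=T, p2=T, p3=T, p4=F: (~(p1 ^ (p3 & p4 & p2)) | (p2 ^ p4) | (p1 <-> p2) & (p4 ^ p3) & (p4 | p1)) = T, ~(~(p1 ^ (p3 & p4 & p2)) | (p2 ^ p4) | (p1 <-> p2) & (p4 ^ p3) & (p4 | p1)) = F, so the formula = T.
Row p1=F, p2=T, p3=T, p4=T: (~(p1 ^ (p3 & p4 & p2)) | (p2 ^ p4) | (p1 <-> p2) & (p4 ^ p3) & (p4 | p1)) = F, ~(~(p1 ^ (p3 & p4 & p2)) | (p2 ^ p4) | (p1 <-> p2) & (p4 ^ p3) & (p4 | p1)) = T, so the formula = F.
Row p1=F, p2=F, p3=T, p4=F: (~(p1 ^ (p3 & p4 & p2)) | (p2 ^ p4) | (p1 <-> p2) & (p4 ^ p3) & (p4 | p1)) = T, ~(~(p1 ^ (p3 & p4 & p2)) | (p2 ^ p4) | (p1 <-> p2) & (p4 ^ p3) & (p4 | p1)) = F, so the formula = T.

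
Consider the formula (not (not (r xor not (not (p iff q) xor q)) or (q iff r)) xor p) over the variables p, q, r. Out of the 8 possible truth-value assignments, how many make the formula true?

p | q | r || φ
F | F | F || F
F | F | T || F
F | T | F || T
F | T | T || F
T | F | F || T
T | F | T || F
T | T | F || T
T | T | T || T
The formula is true on 4 of the 8 rows.

4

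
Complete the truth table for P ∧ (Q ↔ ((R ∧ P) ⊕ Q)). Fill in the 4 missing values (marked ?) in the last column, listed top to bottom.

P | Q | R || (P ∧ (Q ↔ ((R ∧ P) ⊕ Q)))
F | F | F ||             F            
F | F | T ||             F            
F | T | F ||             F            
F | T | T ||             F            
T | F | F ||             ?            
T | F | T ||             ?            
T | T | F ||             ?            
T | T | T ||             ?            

T, F, T, F

Row P=T, Q=F, R=F: (Q ↔ ((R ∧ P) ⊕ Q)) = T, so (P ∧ (Q ↔ ((R ∧ P) ⊕ Q))) = T.
Row P=T, Q=F, R=T: (Q ↔ ((R ∧ P) ⊕ Q)) = F, so (P ∧ (Q ↔ ((R ∧ P) ⊕ Q))) = F.
Row P=T, Q=T, R=F: (Q ↔ ((R ∧ P) ⊕ Q)) = T, so (P ∧ (Q ↔ ((R ∧ P) ⊕ Q))) = T.
Row P=T, Q=T, R=T: (Q ↔ ((R ∧ P) ⊕ Q)) = F, so (P ∧ (Q ↔ ((R ∧ P) ⊕ Q))) = F.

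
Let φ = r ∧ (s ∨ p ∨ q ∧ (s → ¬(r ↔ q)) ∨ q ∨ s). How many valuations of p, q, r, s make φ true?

  p   |   q   |   r   |   s   || (s ∨ p) | (r ↔ q) | ¬(r ↔ q) | (s → ¬(r ↔ q)) | (q ∧ (s → ¬(r ↔ q))) | ((q ∧ (s → ¬(r ↔ q))) ∨ q) |   φ  
False | False | False | False ||  False  |   True  |  False   |      True      |        False         |           False            | False
False | False | False |  True ||   True  |   True  |  False   |     False      |        False         |           False            | False
False | False |  True | False ||  False  |  False  |   True   |      True      |        False         |           False            | False
False | False |  True |  True ||   True  |  False  |   True   |      True      |        False         |           False            |  True
False |  True | False | False ||  False  |  False  |   True   |      True      |         True         |            True            | False
False |  True | False |  True ||   True  |  False  |   True   |      True      |         True         |            True            | False
False |  True |  True | False ||  False  |   True  |  False   |      True      |         True         |            True            |  True
False |  True |  True |  True ||   True  |   True  |  False   |     False      |        False         |            True            |  True
 True | False | False | False ||   True  |   True  |  False   |      True      |        False         |           False            | False
 True | False | False |  True ||   True  |   True  |  False   |     False      |        False         |           False            | False
 True | False |  True | False ||   True  |  False  |   True   |      True      |        False         |           False            |  True
 True | False |  True |  True ||   True  |  False  |   True   |      True      |        False         |           False            |  True
 True |  True | False | False ||   True  |  False  |   True   |      True      |         True         |            True            | False
 True |  True | False |  True ||   True  |  False  |   True   |      True      |         True         |            True            | False
 True |  True |  True | False ||   True  |   True  |  False   |      True      |         True         |            True            |  True
 True |  True |  True |  True ||   True  |   True  |  False   |     False      |        False         |            True            |  True
The formula is true on 7 of the 16 rows.

7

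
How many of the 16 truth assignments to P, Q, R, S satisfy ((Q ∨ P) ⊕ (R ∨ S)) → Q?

P  Q  R  S  |  (((Q ∨ P) ⊕ (R ∨ S)) → Q)
T  T  T  T  |              T            
T  T  T  F  |              T            
T  T  F  T  |              T            
T  T  F  F  |              T            
T  F  T  T  |              T            
T  F  T  F  |              T            
T  F  F  T  |              T            
T  F  F  F  |              F            
F  T  T  T  |              T            
F  T  T  F  |              T            
F  T  F  T  |              T            
F  T  F  F  |              T            
F  F  T  T  |              F            
F  F  T  F  |              F            
F  F  F  T  |              F            
F  F  F  F  |              T            
The formula is true on 12 of the 16 rows.

12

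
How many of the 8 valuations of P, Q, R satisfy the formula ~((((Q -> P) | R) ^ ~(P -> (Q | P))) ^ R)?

P  Q  R     (Q -> P)  ((Q -> P) | R)  (Q | P)  (P -> (Q | P))  ~(P -> (Q | P))  φ
1  1  1        1            1            1           1                0         1
1  1  0        1            1            1           1                0         0
1  0  1        1            1            1           1                0         1
1  0  0        1            1            1           1                0         0
0  1  1        0            1            1           1                0         1
0  1  0        0            0            1           1                0         1
0  0  1        1            1            0           1                0         1
0  0  0        1            1            0           1                0         0
The formula is true on 5 of the 8 rows.

5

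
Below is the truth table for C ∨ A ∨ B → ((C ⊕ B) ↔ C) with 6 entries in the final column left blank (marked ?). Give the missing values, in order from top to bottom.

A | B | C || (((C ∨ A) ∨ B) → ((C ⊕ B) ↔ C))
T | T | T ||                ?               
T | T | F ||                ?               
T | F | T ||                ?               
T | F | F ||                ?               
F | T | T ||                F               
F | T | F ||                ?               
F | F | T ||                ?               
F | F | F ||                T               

Row A=T, B=T, C=T: (C ∨ A ∨ B) = T, ((C ⊕ B) ↔ C) = F, so (((C ∨ A) ∨ B) → ((C ⊕ B) ↔ C)) = F.
Row A=T, B=T, C=F: (C ∨ A ∨ B) = T, ((C ⊕ B) ↔ C) = F, so (((C ∨ A) ∨ B) → ((C ⊕ B) ↔ C)) = F.
Row A=T, B=F, C=T: (C ∨ A ∨ B) = T, ((C ⊕ B) ↔ C) = T, so (((C ∨ A) ∨ B) → ((C ⊕ B) ↔ C)) = T.
Row A=T, B=F, C=F: (C ∨ A ∨ B) = T, ((C ⊕ B) ↔ C) = T, so (((C ∨ A) ∨ B) → ((C ⊕ B) ↔ C)) = T.
Row A=F, B=T, C=F: (C ∨ A ∨ B) = T, ((C ⊕ B) ↔ C) = F, so (((C ∨ A) ∨ B) → ((C ⊕ B) ↔ C)) = F.
Row A=F, B=F, C=T: (C ∨ A ∨ B) = T, ((C ⊕ B) ↔ C) = T, so (((C ∨ A) ∨ B) → ((C ⊕ B) ↔ C)) = T.

F, F, T, T, F, T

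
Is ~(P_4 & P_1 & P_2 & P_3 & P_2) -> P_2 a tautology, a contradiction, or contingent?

 P_1  |  P_2  |  P_3  |  P_4  | (P_3 & P_2) | (P_1 & P_2 & (P_3 & P_2)) |   φ  
----- | ----- | ----- | ----- | ----------- | ------------------------- | -----
 True |  True |  True |  True |     True    |            True           |  True
 True |  True |  True | False |     True    |            True           |  True
 True |  True | False |  True |    False    |           False           |  True
 True |  True | False | False |    False    |           False           |  True
 True | False |  True |  True |    False    |           False           | False
 True | False |  True | False |    False    |           False           | False
 True | False | False |  True |    False    |           False           | False
 True | False | False | False |    False    |           False           | False
False |  True |  True |  True |     True    |           False           |  True
False |  True |  True | False |     True    |           False           |  True
False |  True | False |  True |    False    |           False           |  True
False |  True | False | False |    False    |           False           |  True
False | False |  True |  True |    False    |           False           | False
False | False |  True | False |    False    |           False           | False
False | False | False |  True |    False    |           False           | False
False | False | False | False |    False    |           False           | False
8 of 16 rows are True, so the formula is contingent.

contingent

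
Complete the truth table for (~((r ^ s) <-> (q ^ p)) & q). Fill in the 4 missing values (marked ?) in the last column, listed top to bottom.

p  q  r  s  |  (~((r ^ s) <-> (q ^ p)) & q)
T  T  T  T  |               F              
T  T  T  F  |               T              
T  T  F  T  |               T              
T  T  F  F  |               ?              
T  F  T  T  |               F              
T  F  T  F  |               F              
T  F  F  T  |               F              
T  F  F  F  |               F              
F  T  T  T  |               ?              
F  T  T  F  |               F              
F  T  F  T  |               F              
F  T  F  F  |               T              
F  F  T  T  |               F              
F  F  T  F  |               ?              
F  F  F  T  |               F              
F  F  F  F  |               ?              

F, T, F, F

Row p=T, q=T, r=F, s=F: ~((r ^ s) <-> (q ^ p)) = F, so (~((r ^ s) <-> (q ^ p)) & q) = F.
Row p=F, q=T, r=T, s=T: ~((r ^ s) <-> (q ^ p)) = T, so (~((r ^ s) <-> (q ^ p)) & q) = T.
Row p=F, q=F, r=T, s=F: ~((r ^ s) <-> (q ^ p)) = T, so (~((r ^ s) <-> (q ^ p)) & q) = F.
Row p=F, q=F, r=F, s=F: ~((r ^ s) <-> (q ^ p)) = F, so (~((r ^ s) <-> (q ^ p)) & q) = F.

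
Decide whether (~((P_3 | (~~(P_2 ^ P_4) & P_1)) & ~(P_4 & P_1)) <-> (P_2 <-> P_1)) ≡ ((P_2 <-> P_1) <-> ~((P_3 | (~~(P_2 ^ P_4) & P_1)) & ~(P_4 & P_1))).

equivalent

P_1  P_2  P_3  P_4  |  φ  ψ
 F    F    F    F   |  T  T
 F    F    F    T   |  T  T
 F    F    T    F   |  F  F
 F    F    T    T   |  F  F
 F    T    F    F   |  F  F
 F    T    F    T   |  F  F
 F    T    T    F   |  T  T
 F    T    T    T   |  T  T
 T    F    F    F   |  F  F
 T    F    F    T   |  F  F
 T    F    T    F   |  T  T
 T    F    T    T   |  F  F
 T    T    F    F   |  F  F
 T    T    F    T   |  T  T
 T    T    T    F   |  F  F
 T    T    T    T   |  T  T
The columns for φ and ψ agree on every row, so they are logically equivalent.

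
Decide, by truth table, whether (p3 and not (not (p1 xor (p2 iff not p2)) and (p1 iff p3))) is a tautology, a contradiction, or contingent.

p1 | p2 | p3 || not p2 | (p2 iff not p2) | (p1 xor (p2 iff not p2)) | not (p1 xor (p2 iff not p2)) | (p1 iff p3) | φ
1  | 1  | 1  ||   0    |        0        |            1             |              0               |      1      | 1
1  | 1  | 0  ||   0    |        0        |            1             |              0               |      0      | 0
1  | 0  | 1  ||   1    |        0        |            1             |              0               |      1      | 1
1  | 0  | 0  ||   1    |        0        |            1             |              0               |      0      | 0
0  | 1  | 1  ||   0    |        0        |            0             |              1               |      0      | 1
0  | 1  | 0  ||   0    |        0        |            0             |              1               |      1      | 0
0  | 0  | 1  ||   1    |        0        |            0             |              1               |      0      | 1
0  | 0  | 0  ||   1    |        0        |            0             |              1               |      1      | 0
4 of 8 rows are 1, so the formula is contingent.

contingent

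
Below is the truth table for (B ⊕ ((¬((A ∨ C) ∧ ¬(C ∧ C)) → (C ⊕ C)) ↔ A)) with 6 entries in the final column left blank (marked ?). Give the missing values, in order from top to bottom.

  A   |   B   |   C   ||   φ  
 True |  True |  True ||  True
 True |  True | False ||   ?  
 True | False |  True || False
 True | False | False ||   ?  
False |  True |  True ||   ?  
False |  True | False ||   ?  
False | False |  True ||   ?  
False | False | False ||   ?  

Row A=True, B=True, C=False: ((¬((A ∨ C) ∧ ¬(C ∧ C)) → (C ⊕ C)) ↔ A) = True, so the formula = False.
Row A=True, B=False, C=False: ((¬((A ∨ C) ∧ ¬(C ∧ C)) → (C ⊕ C)) ↔ A) = True, so the formula = True.
Row A=False, B=True, C=True: ((¬((A ∨ C) ∧ ¬(C ∧ C)) → (C ⊕ C)) ↔ A) = True, so the formula = False.
Row A=False, B=True, C=False: ((¬((A ∨ C) ∧ ¬(C ∧ C)) → (C ⊕ C)) ↔ A) = True, so the formula = False.
Row A=False, B=False, C=True: ((¬((A ∨ C) ∧ ¬(C ∧ C)) → (C ⊕ C)) ↔ A) = True, so the formula = True.
Row A=False, B=False, C=False: ((¬((A ∨ C) ∧ ¬(C ∧ C)) → (C ⊕ C)) ↔ A) = True, so the formula = True.

False, True, False, False, True, True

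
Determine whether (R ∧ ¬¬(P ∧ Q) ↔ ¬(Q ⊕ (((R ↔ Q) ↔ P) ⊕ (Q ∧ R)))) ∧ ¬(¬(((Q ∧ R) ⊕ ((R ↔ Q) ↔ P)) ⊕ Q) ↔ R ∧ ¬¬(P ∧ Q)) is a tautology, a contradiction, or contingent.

P | Q | R | φ
- | - | - | -
1 | 1 | 1 | 0
1 | 1 | 0 | 0
1 | 0 | 1 | 0
1 | 0 | 0 | 0
0 | 1 | 1 | 0
0 | 1 | 0 | 0
0 | 0 | 1 | 0
0 | 0 | 0 | 0
Every row is 0, so the formula is a contradiction.

contradiction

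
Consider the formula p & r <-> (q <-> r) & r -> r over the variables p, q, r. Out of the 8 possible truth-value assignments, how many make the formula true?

2

p | q | r | ((p & r) <-> (((q <-> r) & r) -> r))
- | - | - | ------------------------------------
T | T | T |                  T                  
T | T | F |                  F                  
T | F | T |                  T                  
T | F | F |                  F                  
F | T | T |                  F                  
F | T | F |                  F                  
F | F | T |                  F                  
F | F | F |                  F                  
The formula is true on 2 of the 8 rows.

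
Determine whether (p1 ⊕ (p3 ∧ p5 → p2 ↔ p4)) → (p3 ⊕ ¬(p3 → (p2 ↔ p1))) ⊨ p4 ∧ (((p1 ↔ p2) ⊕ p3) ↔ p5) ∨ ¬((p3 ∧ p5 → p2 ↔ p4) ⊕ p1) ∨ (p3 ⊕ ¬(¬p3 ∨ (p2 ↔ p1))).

p1  p2  p3  p4  p5  |  φ  ψ
0   0   0   0   0   |  1  1
0   0   0   0   1   |  1  1
0   0   0   1   0   |  0  0
0   0   0   1   1   |  0  1
0   0   1   0   0   |  1  1
0   0   1   0   1   |  1  1
0   0   1   1   0   |  1  1
0   0   1   1   1   |  1  1
0   1   0   0   0   |  1  1
0   1   0   0   1   |  1  1
0   1   0   1   0   |  0  1
0   1   0   1   1   |  0  0
0   1   1   0   0   |  1  1
0   1   1   0   1   |  1  1
0   1   1   1   0   |  0  0
0   1   1   1   1   |  0  1
1   0   0   0   0   |  0  0
1   0   0   0   1   |  0  0
1   0   0   1   0   |  1  1
1   0   0   1   1   |  1  1
1   0   1   0   0   |  0  0
1   0   1   0   1   |  1  1
1   0   1   1   0   |  1  1
1   0   1   1   1   |  0  1
1   1   0   0   0   |  0  0
1   1   0   0   1   |  0  0
1   1   0   1   0   |  1  1
1   1   0   1   1   |  1  1
1   1   1   0   0   |  1  1
1   1   1   0   1   |  1  1
1   1   1   1   0   |  1  1
1   1   1   1   1   |  1  1
In every row where φ is true, ψ is also true, so φ ⊨ ψ.

yes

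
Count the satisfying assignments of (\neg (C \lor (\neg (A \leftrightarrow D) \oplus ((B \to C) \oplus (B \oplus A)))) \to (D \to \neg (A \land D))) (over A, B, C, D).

A | B | C | D || (A \leftrightarrow D) | \neg (A \leftrightarrow D) | (B \to C) | (B \oplus A) | (A \land D) | \neg (A \land D) | (D \to \neg (A \land D)) | φ
F | F | F | F ||           T           |             F              |     T     |      F       |      F      |        T         |            T             | T
F | F | F | T ||           F           |             T              |     T     |      F       |      F      |        T         |            T             | T
F | F | T | F ||           T           |             F              |     T     |      F       |      F      |        T         |            T             | T
F | F | T | T ||           F           |             T              |     T     |      F       |      F      |        T         |            T             | T
F | T | F | F ||           T           |             F              |     F     |      T       |      F      |        T         |            T             | T
F | T | F | T ||           F           |             T              |     F     |      T       |      F      |        T         |            T             | T
F | T | T | F ||           T           |             F              |     T     |      T       |      F      |        T         |            T             | T
F | T | T | T ||           F           |             T              |     T     |      T       |      F      |        T         |            T             | T
T | F | F | F ||           F           |             T              |     T     |      T       |      F      |        T         |            T             | T
T | F | F | T ||           T           |             F              |     T     |      T       |      T      |        F         |            F             | F
T | F | T | F ||           F           |             T              |     T     |      T       |      F      |        T         |            T             | T
T | F | T | T ||           T           |             F              |     T     |      T       |      T      |        F         |            F             | T
T | T | F | F ||           F           |             T              |     F     |      F       |      F      |        T         |            T             | T
T | T | F | T ||           T           |             F              |     F     |      F       |      T      |        F         |            F             | F
T | T | T | F ||           F           |             T              |     T     |      F       |      F      |        T         |            T             | T
T | T | T | T ||           T           |             F              |     T     |      F       |      T      |        F         |            F             | T
The formula is true on 14 of the 16 rows.

14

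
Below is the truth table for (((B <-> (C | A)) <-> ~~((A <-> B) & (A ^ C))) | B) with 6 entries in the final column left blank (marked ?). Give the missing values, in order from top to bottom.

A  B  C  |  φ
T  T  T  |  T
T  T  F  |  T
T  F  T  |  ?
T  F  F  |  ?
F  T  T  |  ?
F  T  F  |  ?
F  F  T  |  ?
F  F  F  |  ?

Row A=T, B=F, C=T: ((B <-> (C | A)) <-> ~~((A <-> B) & (A ^ C))) = T, so the formula = T.
Row A=T, B=F, C=F: ((B <-> (C | A)) <-> ~~((A <-> B) & (A ^ C))) = T, so the formula = T.
Row A=F, B=T, C=T: ((B <-> (C | A)) <-> ~~((A <-> B) & (A ^ C))) = F, so the formula = T.
Row A=F, B=T, C=F: ((B <-> (C | A)) <-> ~~((A <-> B) & (A ^ C))) = T, so the formula = T.
Row A=F, B=F, C=T: ((B <-> (C | A)) <-> ~~((A <-> B) & (A ^ C))) = F, so the formula = F.
Row A=F, B=F, C=F: ((B <-> (C | A)) <-> ~~((A <-> B) & (A ^ C))) = F, so the formula = F.

T, T, T, T, F, F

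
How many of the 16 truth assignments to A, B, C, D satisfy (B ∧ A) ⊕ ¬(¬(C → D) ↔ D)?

10

A | B | C | D || ((B ∧ A) ⊕ ¬(¬(C → D) ↔ D))
1 | 1 | 1 | 1 ||              0             
1 | 1 | 1 | 0 ||              0             
1 | 1 | 0 | 1 ||              0             
1 | 1 | 0 | 0 ||              1             
1 | 0 | 1 | 1 ||              1             
1 | 0 | 1 | 0 ||              1             
1 | 0 | 0 | 1 ||              1             
1 | 0 | 0 | 0 ||              0             
0 | 1 | 1 | 1 ||              1             
0 | 1 | 1 | 0 ||              1             
0 | 1 | 0 | 1 ||              1             
0 | 1 | 0 | 0 ||              0             
0 | 0 | 1 | 1 ||              1             
0 | 0 | 1 | 0 ||              1             
0 | 0 | 0 | 1 ||              1             
0 | 0 | 0 | 0 ||              0             
The formula is true on 10 of the 16 rows.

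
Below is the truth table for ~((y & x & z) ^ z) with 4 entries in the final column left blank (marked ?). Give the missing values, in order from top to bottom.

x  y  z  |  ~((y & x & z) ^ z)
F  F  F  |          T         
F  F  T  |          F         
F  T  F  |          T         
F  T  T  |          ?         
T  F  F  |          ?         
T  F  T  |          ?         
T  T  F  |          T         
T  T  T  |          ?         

Row x=F, y=T, z=T: (y & x & z) = F, ((y & x & z) ^ z) = T, so ~((y & x & z) ^ z) = F.
Row x=T, y=F, z=F: (y & x & z) = F, ((y & x & z) ^ z) = F, so ~((y & x & z) ^ z) = T.
Row x=T, y=F, z=T: (y & x & z) = F, ((y & x & z) ^ z) = T, so ~((y & x & z) ^ z) = F.
Row x=T, y=T, z=T: (y & x & z) = T, ((y & x & z) ^ z) = F, so ~((y & x & z) ^ z) = T.

F, T, F, T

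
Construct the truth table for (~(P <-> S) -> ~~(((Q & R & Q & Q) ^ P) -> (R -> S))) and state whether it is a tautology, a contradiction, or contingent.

P  Q  R  S  |  (P <-> S)  ~(P <-> S)  (Q & R & Q & Q)  ((Q & R & Q & Q) ^ P)  (R -> S)  φ
T  T  T  T  |      T          F              T                   F               T      T
T  T  T  F  |      F          T              T                   F               F      T
T  T  F  T  |      T          F              F                   T               T      T
T  T  F  F  |      F          T              F                   T               T      T
T  F  T  T  |      T          F              F                   T               T      T
T  F  T  F  |      F          T              F                   T               F      F
T  F  F  T  |      T          F              F                   T               T      T
T  F  F  F  |      F          T              F                   T               T      T
F  T  T  T  |      F          T              T                   T               T      T
F  T  T  F  |      T          F              T                   T               F      T
F  T  F  T  |      F          T              F                   F               T      T
F  T  F  F  |      T          F              F                   F               T      T
F  F  T  T  |      F          T              F                   F               T      T
F  F  T  F  |      T          F              F                   F               F      T
F  F  F  T  |      F          T              F                   F               T      T
F  F  F  F  |      T          F              F                   F               T      T
15 of 16 rows are T, so the formula is contingent.

contingent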